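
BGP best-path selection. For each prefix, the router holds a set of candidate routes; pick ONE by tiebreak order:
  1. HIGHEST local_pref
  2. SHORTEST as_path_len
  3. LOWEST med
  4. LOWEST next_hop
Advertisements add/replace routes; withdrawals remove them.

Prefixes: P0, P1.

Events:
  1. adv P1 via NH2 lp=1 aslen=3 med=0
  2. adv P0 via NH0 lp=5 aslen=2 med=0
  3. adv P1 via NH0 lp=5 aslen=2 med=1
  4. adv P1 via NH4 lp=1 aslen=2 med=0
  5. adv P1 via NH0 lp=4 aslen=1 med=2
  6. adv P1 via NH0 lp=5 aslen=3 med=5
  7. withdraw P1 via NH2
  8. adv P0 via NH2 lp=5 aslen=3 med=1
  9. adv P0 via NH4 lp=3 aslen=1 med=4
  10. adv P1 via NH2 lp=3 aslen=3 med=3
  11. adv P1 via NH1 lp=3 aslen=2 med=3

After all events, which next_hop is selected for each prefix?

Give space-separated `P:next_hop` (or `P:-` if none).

Answer: P0:NH0 P1:NH0

Derivation:
Op 1: best P0=- P1=NH2
Op 2: best P0=NH0 P1=NH2
Op 3: best P0=NH0 P1=NH0
Op 4: best P0=NH0 P1=NH0
Op 5: best P0=NH0 P1=NH0
Op 6: best P0=NH0 P1=NH0
Op 7: best P0=NH0 P1=NH0
Op 8: best P0=NH0 P1=NH0
Op 9: best P0=NH0 P1=NH0
Op 10: best P0=NH0 P1=NH0
Op 11: best P0=NH0 P1=NH0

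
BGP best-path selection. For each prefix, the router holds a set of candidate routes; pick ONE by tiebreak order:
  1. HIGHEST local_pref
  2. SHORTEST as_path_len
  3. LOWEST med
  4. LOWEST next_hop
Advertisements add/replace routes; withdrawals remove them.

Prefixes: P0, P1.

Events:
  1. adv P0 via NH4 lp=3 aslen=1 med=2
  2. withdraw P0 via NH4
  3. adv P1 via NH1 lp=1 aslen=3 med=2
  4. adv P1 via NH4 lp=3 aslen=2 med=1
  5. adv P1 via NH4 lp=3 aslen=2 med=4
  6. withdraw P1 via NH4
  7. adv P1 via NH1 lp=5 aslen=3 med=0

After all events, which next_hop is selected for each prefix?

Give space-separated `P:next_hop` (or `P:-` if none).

Answer: P0:- P1:NH1

Derivation:
Op 1: best P0=NH4 P1=-
Op 2: best P0=- P1=-
Op 3: best P0=- P1=NH1
Op 4: best P0=- P1=NH4
Op 5: best P0=- P1=NH4
Op 6: best P0=- P1=NH1
Op 7: best P0=- P1=NH1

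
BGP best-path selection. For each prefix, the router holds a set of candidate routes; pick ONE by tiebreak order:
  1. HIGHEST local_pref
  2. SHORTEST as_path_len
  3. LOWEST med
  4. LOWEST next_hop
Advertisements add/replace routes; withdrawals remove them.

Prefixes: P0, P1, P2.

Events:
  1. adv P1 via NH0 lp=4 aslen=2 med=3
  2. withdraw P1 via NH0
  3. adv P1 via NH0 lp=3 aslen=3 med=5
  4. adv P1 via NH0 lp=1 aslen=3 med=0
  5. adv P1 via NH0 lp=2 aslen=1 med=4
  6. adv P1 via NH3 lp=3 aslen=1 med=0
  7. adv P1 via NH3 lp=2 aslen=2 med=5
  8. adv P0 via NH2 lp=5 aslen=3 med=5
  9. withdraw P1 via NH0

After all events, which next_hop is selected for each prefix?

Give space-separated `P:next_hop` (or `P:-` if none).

Answer: P0:NH2 P1:NH3 P2:-

Derivation:
Op 1: best P0=- P1=NH0 P2=-
Op 2: best P0=- P1=- P2=-
Op 3: best P0=- P1=NH0 P2=-
Op 4: best P0=- P1=NH0 P2=-
Op 5: best P0=- P1=NH0 P2=-
Op 6: best P0=- P1=NH3 P2=-
Op 7: best P0=- P1=NH0 P2=-
Op 8: best P0=NH2 P1=NH0 P2=-
Op 9: best P0=NH2 P1=NH3 P2=-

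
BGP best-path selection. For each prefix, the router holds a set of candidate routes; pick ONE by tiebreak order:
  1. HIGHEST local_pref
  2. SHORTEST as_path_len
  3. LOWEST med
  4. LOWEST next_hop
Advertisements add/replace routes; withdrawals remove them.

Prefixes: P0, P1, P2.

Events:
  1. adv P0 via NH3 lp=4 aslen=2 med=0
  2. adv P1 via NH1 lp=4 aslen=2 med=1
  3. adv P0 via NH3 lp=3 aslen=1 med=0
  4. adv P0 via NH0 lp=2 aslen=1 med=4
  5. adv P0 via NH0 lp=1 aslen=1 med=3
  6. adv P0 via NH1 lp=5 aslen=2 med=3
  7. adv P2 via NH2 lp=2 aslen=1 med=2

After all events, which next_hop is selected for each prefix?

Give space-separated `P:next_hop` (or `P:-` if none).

Op 1: best P0=NH3 P1=- P2=-
Op 2: best P0=NH3 P1=NH1 P2=-
Op 3: best P0=NH3 P1=NH1 P2=-
Op 4: best P0=NH3 P1=NH1 P2=-
Op 5: best P0=NH3 P1=NH1 P2=-
Op 6: best P0=NH1 P1=NH1 P2=-
Op 7: best P0=NH1 P1=NH1 P2=NH2

Answer: P0:NH1 P1:NH1 P2:NH2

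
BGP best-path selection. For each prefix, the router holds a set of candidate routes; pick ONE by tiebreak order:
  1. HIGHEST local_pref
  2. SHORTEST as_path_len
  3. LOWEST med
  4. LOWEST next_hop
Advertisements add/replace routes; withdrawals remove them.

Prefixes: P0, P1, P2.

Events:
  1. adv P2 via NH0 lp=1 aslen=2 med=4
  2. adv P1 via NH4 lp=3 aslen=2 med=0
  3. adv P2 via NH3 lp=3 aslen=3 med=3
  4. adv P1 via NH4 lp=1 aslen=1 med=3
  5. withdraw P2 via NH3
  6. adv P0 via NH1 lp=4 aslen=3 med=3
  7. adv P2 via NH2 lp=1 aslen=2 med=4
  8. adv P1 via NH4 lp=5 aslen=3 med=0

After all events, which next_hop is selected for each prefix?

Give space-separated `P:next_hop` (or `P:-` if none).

Op 1: best P0=- P1=- P2=NH0
Op 2: best P0=- P1=NH4 P2=NH0
Op 3: best P0=- P1=NH4 P2=NH3
Op 4: best P0=- P1=NH4 P2=NH3
Op 5: best P0=- P1=NH4 P2=NH0
Op 6: best P0=NH1 P1=NH4 P2=NH0
Op 7: best P0=NH1 P1=NH4 P2=NH0
Op 8: best P0=NH1 P1=NH4 P2=NH0

Answer: P0:NH1 P1:NH4 P2:NH0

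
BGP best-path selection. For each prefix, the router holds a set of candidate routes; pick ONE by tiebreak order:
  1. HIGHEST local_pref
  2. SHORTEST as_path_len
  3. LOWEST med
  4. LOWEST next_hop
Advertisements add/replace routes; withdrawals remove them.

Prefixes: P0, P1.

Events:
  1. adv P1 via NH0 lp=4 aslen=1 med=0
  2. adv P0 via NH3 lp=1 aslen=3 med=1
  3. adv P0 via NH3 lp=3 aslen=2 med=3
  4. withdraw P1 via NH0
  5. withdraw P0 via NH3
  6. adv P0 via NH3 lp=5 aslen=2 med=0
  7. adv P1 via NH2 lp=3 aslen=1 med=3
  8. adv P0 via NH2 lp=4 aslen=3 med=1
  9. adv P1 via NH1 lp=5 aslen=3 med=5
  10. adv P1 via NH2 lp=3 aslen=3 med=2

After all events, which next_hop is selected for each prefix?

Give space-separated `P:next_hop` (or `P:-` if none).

Answer: P0:NH3 P1:NH1

Derivation:
Op 1: best P0=- P1=NH0
Op 2: best P0=NH3 P1=NH0
Op 3: best P0=NH3 P1=NH0
Op 4: best P0=NH3 P1=-
Op 5: best P0=- P1=-
Op 6: best P0=NH3 P1=-
Op 7: best P0=NH3 P1=NH2
Op 8: best P0=NH3 P1=NH2
Op 9: best P0=NH3 P1=NH1
Op 10: best P0=NH3 P1=NH1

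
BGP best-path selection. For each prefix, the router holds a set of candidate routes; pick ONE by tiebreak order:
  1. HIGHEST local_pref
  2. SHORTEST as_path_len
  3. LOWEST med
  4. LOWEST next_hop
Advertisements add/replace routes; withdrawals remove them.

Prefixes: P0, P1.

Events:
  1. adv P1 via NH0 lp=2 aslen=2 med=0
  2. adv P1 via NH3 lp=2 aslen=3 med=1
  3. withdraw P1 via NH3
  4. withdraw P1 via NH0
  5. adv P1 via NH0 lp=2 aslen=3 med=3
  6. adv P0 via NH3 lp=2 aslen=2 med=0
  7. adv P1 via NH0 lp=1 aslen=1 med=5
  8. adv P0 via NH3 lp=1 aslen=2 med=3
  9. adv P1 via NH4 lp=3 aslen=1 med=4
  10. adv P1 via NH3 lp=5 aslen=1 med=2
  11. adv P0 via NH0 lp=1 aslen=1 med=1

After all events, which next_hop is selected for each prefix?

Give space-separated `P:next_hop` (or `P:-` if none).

Op 1: best P0=- P1=NH0
Op 2: best P0=- P1=NH0
Op 3: best P0=- P1=NH0
Op 4: best P0=- P1=-
Op 5: best P0=- P1=NH0
Op 6: best P0=NH3 P1=NH0
Op 7: best P0=NH3 P1=NH0
Op 8: best P0=NH3 P1=NH0
Op 9: best P0=NH3 P1=NH4
Op 10: best P0=NH3 P1=NH3
Op 11: best P0=NH0 P1=NH3

Answer: P0:NH0 P1:NH3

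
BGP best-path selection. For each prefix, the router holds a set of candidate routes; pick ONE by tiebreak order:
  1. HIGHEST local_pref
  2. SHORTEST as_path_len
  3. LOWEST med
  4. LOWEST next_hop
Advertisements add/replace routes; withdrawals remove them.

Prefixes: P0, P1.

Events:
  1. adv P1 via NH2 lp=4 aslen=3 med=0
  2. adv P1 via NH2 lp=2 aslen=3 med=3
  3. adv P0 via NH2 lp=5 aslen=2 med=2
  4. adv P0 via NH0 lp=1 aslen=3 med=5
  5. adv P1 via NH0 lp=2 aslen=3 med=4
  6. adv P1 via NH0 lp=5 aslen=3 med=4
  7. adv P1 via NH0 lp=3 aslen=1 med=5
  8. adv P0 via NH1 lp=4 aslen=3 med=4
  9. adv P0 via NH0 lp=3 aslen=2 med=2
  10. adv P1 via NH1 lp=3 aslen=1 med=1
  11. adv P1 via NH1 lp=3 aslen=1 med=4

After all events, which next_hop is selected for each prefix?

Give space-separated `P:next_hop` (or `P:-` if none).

Op 1: best P0=- P1=NH2
Op 2: best P0=- P1=NH2
Op 3: best P0=NH2 P1=NH2
Op 4: best P0=NH2 P1=NH2
Op 5: best P0=NH2 P1=NH2
Op 6: best P0=NH2 P1=NH0
Op 7: best P0=NH2 P1=NH0
Op 8: best P0=NH2 P1=NH0
Op 9: best P0=NH2 P1=NH0
Op 10: best P0=NH2 P1=NH1
Op 11: best P0=NH2 P1=NH1

Answer: P0:NH2 P1:NH1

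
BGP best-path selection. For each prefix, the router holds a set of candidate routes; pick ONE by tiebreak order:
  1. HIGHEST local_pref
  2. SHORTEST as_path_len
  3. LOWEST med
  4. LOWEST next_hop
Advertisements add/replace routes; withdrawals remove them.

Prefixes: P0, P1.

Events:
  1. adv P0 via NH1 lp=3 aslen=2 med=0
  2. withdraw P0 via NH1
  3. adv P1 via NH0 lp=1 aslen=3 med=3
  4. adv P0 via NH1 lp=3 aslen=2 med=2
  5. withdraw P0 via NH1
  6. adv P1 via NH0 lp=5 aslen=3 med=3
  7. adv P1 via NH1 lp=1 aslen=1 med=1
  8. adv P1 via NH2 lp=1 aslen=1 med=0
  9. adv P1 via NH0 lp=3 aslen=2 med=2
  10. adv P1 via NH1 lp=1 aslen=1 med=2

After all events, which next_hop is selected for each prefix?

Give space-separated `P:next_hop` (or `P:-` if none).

Op 1: best P0=NH1 P1=-
Op 2: best P0=- P1=-
Op 3: best P0=- P1=NH0
Op 4: best P0=NH1 P1=NH0
Op 5: best P0=- P1=NH0
Op 6: best P0=- P1=NH0
Op 7: best P0=- P1=NH0
Op 8: best P0=- P1=NH0
Op 9: best P0=- P1=NH0
Op 10: best P0=- P1=NH0

Answer: P0:- P1:NH0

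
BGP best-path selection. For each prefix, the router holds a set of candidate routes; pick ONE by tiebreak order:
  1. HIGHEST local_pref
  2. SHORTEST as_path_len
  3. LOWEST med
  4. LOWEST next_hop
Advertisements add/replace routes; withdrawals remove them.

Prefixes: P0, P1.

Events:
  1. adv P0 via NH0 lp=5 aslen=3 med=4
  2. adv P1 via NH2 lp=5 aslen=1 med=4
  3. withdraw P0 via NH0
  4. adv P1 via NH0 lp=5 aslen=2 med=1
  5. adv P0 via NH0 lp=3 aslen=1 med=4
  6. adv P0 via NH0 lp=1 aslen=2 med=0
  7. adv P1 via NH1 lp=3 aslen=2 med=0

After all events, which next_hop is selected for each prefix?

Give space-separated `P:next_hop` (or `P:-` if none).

Op 1: best P0=NH0 P1=-
Op 2: best P0=NH0 P1=NH2
Op 3: best P0=- P1=NH2
Op 4: best P0=- P1=NH2
Op 5: best P0=NH0 P1=NH2
Op 6: best P0=NH0 P1=NH2
Op 7: best P0=NH0 P1=NH2

Answer: P0:NH0 P1:NH2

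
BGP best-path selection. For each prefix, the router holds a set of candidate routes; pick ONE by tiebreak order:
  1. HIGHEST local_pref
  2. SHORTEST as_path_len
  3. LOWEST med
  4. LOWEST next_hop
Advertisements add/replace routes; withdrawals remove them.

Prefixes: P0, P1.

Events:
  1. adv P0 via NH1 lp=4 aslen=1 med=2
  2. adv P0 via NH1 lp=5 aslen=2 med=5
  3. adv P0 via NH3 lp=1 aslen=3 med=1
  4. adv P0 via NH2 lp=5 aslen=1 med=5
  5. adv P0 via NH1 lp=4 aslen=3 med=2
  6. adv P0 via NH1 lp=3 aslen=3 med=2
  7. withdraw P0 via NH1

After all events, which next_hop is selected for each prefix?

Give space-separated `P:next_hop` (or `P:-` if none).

Op 1: best P0=NH1 P1=-
Op 2: best P0=NH1 P1=-
Op 3: best P0=NH1 P1=-
Op 4: best P0=NH2 P1=-
Op 5: best P0=NH2 P1=-
Op 6: best P0=NH2 P1=-
Op 7: best P0=NH2 P1=-

Answer: P0:NH2 P1:-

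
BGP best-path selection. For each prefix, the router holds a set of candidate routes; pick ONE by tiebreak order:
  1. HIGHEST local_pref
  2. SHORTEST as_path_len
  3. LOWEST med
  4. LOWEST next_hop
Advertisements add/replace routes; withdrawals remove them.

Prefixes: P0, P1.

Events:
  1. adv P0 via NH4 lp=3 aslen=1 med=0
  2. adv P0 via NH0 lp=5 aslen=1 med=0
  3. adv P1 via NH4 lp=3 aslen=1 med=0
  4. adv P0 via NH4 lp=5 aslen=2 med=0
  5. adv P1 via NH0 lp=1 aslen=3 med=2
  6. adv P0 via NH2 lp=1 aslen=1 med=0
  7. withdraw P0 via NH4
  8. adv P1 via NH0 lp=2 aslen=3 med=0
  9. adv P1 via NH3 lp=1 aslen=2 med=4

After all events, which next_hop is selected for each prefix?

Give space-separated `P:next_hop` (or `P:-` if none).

Op 1: best P0=NH4 P1=-
Op 2: best P0=NH0 P1=-
Op 3: best P0=NH0 P1=NH4
Op 4: best P0=NH0 P1=NH4
Op 5: best P0=NH0 P1=NH4
Op 6: best P0=NH0 P1=NH4
Op 7: best P0=NH0 P1=NH4
Op 8: best P0=NH0 P1=NH4
Op 9: best P0=NH0 P1=NH4

Answer: P0:NH0 P1:NH4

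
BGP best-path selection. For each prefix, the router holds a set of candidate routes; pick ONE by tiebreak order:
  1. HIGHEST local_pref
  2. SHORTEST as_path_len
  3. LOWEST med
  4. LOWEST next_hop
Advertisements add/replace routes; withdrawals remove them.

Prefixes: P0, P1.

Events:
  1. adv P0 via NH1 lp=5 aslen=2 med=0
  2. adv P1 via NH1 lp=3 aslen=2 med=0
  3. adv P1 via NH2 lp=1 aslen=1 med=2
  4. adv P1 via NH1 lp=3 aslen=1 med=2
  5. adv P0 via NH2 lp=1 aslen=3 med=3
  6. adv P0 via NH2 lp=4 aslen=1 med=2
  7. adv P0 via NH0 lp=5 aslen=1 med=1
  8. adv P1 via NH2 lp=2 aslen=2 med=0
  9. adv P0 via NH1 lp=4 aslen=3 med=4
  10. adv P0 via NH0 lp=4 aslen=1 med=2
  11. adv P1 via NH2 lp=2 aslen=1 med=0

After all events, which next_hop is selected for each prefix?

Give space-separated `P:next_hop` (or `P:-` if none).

Op 1: best P0=NH1 P1=-
Op 2: best P0=NH1 P1=NH1
Op 3: best P0=NH1 P1=NH1
Op 4: best P0=NH1 P1=NH1
Op 5: best P0=NH1 P1=NH1
Op 6: best P0=NH1 P1=NH1
Op 7: best P0=NH0 P1=NH1
Op 8: best P0=NH0 P1=NH1
Op 9: best P0=NH0 P1=NH1
Op 10: best P0=NH0 P1=NH1
Op 11: best P0=NH0 P1=NH1

Answer: P0:NH0 P1:NH1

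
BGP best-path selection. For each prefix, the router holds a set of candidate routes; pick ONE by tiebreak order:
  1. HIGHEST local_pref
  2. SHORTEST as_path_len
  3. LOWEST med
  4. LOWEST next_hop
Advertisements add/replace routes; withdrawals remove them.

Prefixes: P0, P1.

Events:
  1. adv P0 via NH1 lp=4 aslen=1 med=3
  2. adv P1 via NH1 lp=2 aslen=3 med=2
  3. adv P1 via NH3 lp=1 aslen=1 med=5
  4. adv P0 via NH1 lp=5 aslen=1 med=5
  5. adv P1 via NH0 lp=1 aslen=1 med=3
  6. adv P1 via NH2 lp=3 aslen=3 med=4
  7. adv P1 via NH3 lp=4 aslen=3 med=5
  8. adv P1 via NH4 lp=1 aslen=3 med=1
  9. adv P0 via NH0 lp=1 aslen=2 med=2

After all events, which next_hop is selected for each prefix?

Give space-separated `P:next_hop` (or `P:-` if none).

Op 1: best P0=NH1 P1=-
Op 2: best P0=NH1 P1=NH1
Op 3: best P0=NH1 P1=NH1
Op 4: best P0=NH1 P1=NH1
Op 5: best P0=NH1 P1=NH1
Op 6: best P0=NH1 P1=NH2
Op 7: best P0=NH1 P1=NH3
Op 8: best P0=NH1 P1=NH3
Op 9: best P0=NH1 P1=NH3

Answer: P0:NH1 P1:NH3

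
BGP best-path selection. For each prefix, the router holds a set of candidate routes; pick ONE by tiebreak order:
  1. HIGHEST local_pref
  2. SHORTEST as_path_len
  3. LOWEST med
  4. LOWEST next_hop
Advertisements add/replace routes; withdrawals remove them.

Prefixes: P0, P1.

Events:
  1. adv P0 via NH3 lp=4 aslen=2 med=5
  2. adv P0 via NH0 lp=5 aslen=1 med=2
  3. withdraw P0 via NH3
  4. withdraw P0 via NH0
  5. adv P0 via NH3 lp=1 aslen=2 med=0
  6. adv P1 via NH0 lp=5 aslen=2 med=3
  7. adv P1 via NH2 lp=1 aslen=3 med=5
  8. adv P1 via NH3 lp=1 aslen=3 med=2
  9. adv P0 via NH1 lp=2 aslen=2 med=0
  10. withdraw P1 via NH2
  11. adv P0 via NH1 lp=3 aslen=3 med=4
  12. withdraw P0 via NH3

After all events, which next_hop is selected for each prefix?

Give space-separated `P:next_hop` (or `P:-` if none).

Answer: P0:NH1 P1:NH0

Derivation:
Op 1: best P0=NH3 P1=-
Op 2: best P0=NH0 P1=-
Op 3: best P0=NH0 P1=-
Op 4: best P0=- P1=-
Op 5: best P0=NH3 P1=-
Op 6: best P0=NH3 P1=NH0
Op 7: best P0=NH3 P1=NH0
Op 8: best P0=NH3 P1=NH0
Op 9: best P0=NH1 P1=NH0
Op 10: best P0=NH1 P1=NH0
Op 11: best P0=NH1 P1=NH0
Op 12: best P0=NH1 P1=NH0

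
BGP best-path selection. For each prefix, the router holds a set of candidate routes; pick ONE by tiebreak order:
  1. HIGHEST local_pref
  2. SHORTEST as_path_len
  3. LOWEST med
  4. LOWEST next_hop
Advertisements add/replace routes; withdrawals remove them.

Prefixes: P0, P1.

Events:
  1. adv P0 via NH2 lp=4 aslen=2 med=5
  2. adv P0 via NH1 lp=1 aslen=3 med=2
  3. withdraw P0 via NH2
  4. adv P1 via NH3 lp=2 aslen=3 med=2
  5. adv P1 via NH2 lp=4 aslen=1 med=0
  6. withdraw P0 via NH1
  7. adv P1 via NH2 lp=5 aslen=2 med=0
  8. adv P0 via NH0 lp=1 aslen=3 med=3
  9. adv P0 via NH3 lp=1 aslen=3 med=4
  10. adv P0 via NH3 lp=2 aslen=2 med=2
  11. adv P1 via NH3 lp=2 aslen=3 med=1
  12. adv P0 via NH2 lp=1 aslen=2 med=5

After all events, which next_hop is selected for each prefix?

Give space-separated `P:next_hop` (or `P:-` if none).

Op 1: best P0=NH2 P1=-
Op 2: best P0=NH2 P1=-
Op 3: best P0=NH1 P1=-
Op 4: best P0=NH1 P1=NH3
Op 5: best P0=NH1 P1=NH2
Op 6: best P0=- P1=NH2
Op 7: best P0=- P1=NH2
Op 8: best P0=NH0 P1=NH2
Op 9: best P0=NH0 P1=NH2
Op 10: best P0=NH3 P1=NH2
Op 11: best P0=NH3 P1=NH2
Op 12: best P0=NH3 P1=NH2

Answer: P0:NH3 P1:NH2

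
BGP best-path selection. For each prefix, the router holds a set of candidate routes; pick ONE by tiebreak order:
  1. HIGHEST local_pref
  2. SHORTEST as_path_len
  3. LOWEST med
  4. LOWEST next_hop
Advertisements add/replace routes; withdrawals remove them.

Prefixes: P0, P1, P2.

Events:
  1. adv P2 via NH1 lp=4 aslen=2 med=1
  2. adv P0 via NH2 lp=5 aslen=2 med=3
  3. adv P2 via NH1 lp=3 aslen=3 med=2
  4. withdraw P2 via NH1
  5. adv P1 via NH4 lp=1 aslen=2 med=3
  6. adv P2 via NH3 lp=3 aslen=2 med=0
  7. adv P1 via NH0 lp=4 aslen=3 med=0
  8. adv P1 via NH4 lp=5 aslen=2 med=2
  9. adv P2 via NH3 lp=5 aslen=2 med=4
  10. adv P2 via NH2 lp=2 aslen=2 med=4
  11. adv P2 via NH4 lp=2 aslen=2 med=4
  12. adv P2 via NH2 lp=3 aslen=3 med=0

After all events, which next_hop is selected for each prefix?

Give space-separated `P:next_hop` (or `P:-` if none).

Op 1: best P0=- P1=- P2=NH1
Op 2: best P0=NH2 P1=- P2=NH1
Op 3: best P0=NH2 P1=- P2=NH1
Op 4: best P0=NH2 P1=- P2=-
Op 5: best P0=NH2 P1=NH4 P2=-
Op 6: best P0=NH2 P1=NH4 P2=NH3
Op 7: best P0=NH2 P1=NH0 P2=NH3
Op 8: best P0=NH2 P1=NH4 P2=NH3
Op 9: best P0=NH2 P1=NH4 P2=NH3
Op 10: best P0=NH2 P1=NH4 P2=NH3
Op 11: best P0=NH2 P1=NH4 P2=NH3
Op 12: best P0=NH2 P1=NH4 P2=NH3

Answer: P0:NH2 P1:NH4 P2:NH3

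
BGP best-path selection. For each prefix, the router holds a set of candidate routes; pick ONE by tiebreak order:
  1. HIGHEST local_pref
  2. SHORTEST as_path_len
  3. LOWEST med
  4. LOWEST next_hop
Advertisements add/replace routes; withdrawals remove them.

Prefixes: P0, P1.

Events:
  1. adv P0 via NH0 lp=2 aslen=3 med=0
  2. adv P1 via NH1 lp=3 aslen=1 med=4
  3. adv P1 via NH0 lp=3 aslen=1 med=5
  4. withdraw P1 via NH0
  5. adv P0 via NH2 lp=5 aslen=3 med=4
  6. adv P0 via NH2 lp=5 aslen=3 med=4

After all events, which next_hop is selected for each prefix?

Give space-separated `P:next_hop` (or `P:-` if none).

Op 1: best P0=NH0 P1=-
Op 2: best P0=NH0 P1=NH1
Op 3: best P0=NH0 P1=NH1
Op 4: best P0=NH0 P1=NH1
Op 5: best P0=NH2 P1=NH1
Op 6: best P0=NH2 P1=NH1

Answer: P0:NH2 P1:NH1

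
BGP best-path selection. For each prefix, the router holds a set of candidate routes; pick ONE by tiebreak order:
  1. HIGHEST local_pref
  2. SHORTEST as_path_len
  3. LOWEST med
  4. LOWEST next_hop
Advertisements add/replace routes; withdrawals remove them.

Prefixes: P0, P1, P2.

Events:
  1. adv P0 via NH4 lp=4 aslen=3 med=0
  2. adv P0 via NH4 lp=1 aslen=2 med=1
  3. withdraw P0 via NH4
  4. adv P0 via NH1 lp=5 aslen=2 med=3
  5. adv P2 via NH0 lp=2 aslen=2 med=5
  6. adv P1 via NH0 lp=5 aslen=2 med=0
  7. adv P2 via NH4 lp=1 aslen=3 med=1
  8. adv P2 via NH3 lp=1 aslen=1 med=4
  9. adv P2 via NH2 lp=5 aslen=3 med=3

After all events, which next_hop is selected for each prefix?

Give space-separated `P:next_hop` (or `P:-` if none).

Op 1: best P0=NH4 P1=- P2=-
Op 2: best P0=NH4 P1=- P2=-
Op 3: best P0=- P1=- P2=-
Op 4: best P0=NH1 P1=- P2=-
Op 5: best P0=NH1 P1=- P2=NH0
Op 6: best P0=NH1 P1=NH0 P2=NH0
Op 7: best P0=NH1 P1=NH0 P2=NH0
Op 8: best P0=NH1 P1=NH0 P2=NH0
Op 9: best P0=NH1 P1=NH0 P2=NH2

Answer: P0:NH1 P1:NH0 P2:NH2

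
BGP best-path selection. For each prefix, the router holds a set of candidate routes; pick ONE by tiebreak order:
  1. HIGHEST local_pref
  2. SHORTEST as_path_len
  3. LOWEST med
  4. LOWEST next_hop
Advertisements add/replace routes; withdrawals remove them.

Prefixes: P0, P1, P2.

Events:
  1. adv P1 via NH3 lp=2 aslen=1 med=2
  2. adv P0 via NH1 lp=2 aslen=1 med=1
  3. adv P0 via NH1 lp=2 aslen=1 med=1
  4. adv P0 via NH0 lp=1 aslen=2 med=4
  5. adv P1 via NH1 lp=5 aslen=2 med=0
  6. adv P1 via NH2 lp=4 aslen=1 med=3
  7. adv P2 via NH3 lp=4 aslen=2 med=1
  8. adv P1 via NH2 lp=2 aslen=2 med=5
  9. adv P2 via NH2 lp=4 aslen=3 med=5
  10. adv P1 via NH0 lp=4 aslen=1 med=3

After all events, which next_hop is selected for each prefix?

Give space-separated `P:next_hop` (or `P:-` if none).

Op 1: best P0=- P1=NH3 P2=-
Op 2: best P0=NH1 P1=NH3 P2=-
Op 3: best P0=NH1 P1=NH3 P2=-
Op 4: best P0=NH1 P1=NH3 P2=-
Op 5: best P0=NH1 P1=NH1 P2=-
Op 6: best P0=NH1 P1=NH1 P2=-
Op 7: best P0=NH1 P1=NH1 P2=NH3
Op 8: best P0=NH1 P1=NH1 P2=NH3
Op 9: best P0=NH1 P1=NH1 P2=NH3
Op 10: best P0=NH1 P1=NH1 P2=NH3

Answer: P0:NH1 P1:NH1 P2:NH3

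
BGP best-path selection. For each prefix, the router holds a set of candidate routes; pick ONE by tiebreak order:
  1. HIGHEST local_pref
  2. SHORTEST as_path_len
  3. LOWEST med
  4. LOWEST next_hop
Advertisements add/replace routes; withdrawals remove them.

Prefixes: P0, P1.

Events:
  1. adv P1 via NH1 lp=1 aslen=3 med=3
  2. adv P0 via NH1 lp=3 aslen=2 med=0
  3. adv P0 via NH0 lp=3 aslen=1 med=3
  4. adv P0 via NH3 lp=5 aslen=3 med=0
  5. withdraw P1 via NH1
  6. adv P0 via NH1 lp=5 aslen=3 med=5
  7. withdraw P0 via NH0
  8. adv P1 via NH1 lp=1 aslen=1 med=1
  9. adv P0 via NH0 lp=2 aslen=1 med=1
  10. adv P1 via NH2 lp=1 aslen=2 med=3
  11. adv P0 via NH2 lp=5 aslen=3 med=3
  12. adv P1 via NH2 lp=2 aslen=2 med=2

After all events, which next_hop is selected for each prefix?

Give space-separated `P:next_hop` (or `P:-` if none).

Answer: P0:NH3 P1:NH2

Derivation:
Op 1: best P0=- P1=NH1
Op 2: best P0=NH1 P1=NH1
Op 3: best P0=NH0 P1=NH1
Op 4: best P0=NH3 P1=NH1
Op 5: best P0=NH3 P1=-
Op 6: best P0=NH3 P1=-
Op 7: best P0=NH3 P1=-
Op 8: best P0=NH3 P1=NH1
Op 9: best P0=NH3 P1=NH1
Op 10: best P0=NH3 P1=NH1
Op 11: best P0=NH3 P1=NH1
Op 12: best P0=NH3 P1=NH2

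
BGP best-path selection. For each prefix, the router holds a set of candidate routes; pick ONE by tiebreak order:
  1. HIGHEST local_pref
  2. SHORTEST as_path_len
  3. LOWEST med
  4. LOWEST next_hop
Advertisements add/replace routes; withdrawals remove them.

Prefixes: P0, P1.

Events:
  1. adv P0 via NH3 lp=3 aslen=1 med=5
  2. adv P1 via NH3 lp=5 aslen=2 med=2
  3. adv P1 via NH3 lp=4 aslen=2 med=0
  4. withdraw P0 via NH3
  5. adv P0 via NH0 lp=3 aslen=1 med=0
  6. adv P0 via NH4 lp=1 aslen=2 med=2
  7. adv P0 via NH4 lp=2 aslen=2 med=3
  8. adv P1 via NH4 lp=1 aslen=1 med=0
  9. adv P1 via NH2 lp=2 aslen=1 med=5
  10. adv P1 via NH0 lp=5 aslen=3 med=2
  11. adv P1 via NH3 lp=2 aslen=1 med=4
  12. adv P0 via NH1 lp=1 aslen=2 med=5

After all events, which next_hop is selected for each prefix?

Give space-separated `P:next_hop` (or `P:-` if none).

Answer: P0:NH0 P1:NH0

Derivation:
Op 1: best P0=NH3 P1=-
Op 2: best P0=NH3 P1=NH3
Op 3: best P0=NH3 P1=NH3
Op 4: best P0=- P1=NH3
Op 5: best P0=NH0 P1=NH3
Op 6: best P0=NH0 P1=NH3
Op 7: best P0=NH0 P1=NH3
Op 8: best P0=NH0 P1=NH3
Op 9: best P0=NH0 P1=NH3
Op 10: best P0=NH0 P1=NH0
Op 11: best P0=NH0 P1=NH0
Op 12: best P0=NH0 P1=NH0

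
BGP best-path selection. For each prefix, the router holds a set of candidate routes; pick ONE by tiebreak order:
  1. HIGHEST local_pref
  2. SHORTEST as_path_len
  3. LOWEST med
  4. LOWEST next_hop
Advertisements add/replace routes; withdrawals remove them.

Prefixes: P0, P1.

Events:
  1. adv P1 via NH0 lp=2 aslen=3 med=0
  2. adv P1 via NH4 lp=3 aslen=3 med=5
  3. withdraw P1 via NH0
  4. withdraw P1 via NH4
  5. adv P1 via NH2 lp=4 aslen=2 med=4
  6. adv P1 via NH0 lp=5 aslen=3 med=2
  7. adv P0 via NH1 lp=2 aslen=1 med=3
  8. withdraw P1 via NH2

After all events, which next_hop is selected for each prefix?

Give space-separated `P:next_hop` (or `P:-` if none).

Answer: P0:NH1 P1:NH0

Derivation:
Op 1: best P0=- P1=NH0
Op 2: best P0=- P1=NH4
Op 3: best P0=- P1=NH4
Op 4: best P0=- P1=-
Op 5: best P0=- P1=NH2
Op 6: best P0=- P1=NH0
Op 7: best P0=NH1 P1=NH0
Op 8: best P0=NH1 P1=NH0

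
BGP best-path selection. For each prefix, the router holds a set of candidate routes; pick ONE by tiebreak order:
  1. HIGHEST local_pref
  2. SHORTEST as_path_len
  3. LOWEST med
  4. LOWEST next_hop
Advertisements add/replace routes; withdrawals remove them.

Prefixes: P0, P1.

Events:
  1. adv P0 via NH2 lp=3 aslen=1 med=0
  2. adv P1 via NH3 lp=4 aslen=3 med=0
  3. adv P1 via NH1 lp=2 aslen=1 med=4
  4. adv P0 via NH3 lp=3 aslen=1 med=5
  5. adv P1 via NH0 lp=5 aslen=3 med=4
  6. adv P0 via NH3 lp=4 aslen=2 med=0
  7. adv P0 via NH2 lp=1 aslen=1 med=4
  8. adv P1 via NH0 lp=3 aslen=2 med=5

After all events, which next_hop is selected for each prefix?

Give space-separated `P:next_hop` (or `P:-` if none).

Answer: P0:NH3 P1:NH3

Derivation:
Op 1: best P0=NH2 P1=-
Op 2: best P0=NH2 P1=NH3
Op 3: best P0=NH2 P1=NH3
Op 4: best P0=NH2 P1=NH3
Op 5: best P0=NH2 P1=NH0
Op 6: best P0=NH3 P1=NH0
Op 7: best P0=NH3 P1=NH0
Op 8: best P0=NH3 P1=NH3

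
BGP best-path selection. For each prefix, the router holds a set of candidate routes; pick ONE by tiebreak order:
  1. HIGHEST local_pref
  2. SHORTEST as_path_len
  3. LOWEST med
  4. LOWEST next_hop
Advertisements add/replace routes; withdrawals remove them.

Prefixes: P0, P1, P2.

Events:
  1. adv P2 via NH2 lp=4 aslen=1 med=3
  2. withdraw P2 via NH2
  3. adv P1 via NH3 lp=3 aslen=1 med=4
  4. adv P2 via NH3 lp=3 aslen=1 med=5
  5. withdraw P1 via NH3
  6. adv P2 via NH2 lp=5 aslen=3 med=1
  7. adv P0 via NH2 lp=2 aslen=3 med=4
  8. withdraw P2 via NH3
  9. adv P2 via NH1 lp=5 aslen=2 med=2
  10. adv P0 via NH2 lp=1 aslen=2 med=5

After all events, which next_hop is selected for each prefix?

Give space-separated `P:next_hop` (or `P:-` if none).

Op 1: best P0=- P1=- P2=NH2
Op 2: best P0=- P1=- P2=-
Op 3: best P0=- P1=NH3 P2=-
Op 4: best P0=- P1=NH3 P2=NH3
Op 5: best P0=- P1=- P2=NH3
Op 6: best P0=- P1=- P2=NH2
Op 7: best P0=NH2 P1=- P2=NH2
Op 8: best P0=NH2 P1=- P2=NH2
Op 9: best P0=NH2 P1=- P2=NH1
Op 10: best P0=NH2 P1=- P2=NH1

Answer: P0:NH2 P1:- P2:NH1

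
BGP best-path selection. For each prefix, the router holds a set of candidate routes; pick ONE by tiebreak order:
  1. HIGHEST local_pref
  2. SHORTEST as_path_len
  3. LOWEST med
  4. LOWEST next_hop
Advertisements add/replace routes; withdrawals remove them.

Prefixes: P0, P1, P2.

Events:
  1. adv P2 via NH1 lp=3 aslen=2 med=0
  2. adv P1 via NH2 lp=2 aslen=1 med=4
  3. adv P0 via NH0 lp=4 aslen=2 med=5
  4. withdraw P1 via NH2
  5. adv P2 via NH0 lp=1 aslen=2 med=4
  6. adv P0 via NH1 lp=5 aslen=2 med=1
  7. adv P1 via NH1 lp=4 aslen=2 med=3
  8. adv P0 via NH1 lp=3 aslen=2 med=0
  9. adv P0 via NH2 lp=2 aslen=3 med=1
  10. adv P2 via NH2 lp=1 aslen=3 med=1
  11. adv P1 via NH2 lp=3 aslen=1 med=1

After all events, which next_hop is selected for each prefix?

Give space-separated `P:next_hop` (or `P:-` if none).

Op 1: best P0=- P1=- P2=NH1
Op 2: best P0=- P1=NH2 P2=NH1
Op 3: best P0=NH0 P1=NH2 P2=NH1
Op 4: best P0=NH0 P1=- P2=NH1
Op 5: best P0=NH0 P1=- P2=NH1
Op 6: best P0=NH1 P1=- P2=NH1
Op 7: best P0=NH1 P1=NH1 P2=NH1
Op 8: best P0=NH0 P1=NH1 P2=NH1
Op 9: best P0=NH0 P1=NH1 P2=NH1
Op 10: best P0=NH0 P1=NH1 P2=NH1
Op 11: best P0=NH0 P1=NH1 P2=NH1

Answer: P0:NH0 P1:NH1 P2:NH1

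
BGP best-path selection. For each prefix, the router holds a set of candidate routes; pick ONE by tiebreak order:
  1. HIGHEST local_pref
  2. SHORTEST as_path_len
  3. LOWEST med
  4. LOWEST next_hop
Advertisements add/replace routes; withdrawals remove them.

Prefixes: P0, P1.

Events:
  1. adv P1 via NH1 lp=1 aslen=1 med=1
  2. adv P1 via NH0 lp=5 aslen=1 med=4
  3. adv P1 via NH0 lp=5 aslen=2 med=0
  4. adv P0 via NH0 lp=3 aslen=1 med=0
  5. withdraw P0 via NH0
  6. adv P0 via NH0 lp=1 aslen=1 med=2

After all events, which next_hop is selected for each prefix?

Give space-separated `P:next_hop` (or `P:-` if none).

Answer: P0:NH0 P1:NH0

Derivation:
Op 1: best P0=- P1=NH1
Op 2: best P0=- P1=NH0
Op 3: best P0=- P1=NH0
Op 4: best P0=NH0 P1=NH0
Op 5: best P0=- P1=NH0
Op 6: best P0=NH0 P1=NH0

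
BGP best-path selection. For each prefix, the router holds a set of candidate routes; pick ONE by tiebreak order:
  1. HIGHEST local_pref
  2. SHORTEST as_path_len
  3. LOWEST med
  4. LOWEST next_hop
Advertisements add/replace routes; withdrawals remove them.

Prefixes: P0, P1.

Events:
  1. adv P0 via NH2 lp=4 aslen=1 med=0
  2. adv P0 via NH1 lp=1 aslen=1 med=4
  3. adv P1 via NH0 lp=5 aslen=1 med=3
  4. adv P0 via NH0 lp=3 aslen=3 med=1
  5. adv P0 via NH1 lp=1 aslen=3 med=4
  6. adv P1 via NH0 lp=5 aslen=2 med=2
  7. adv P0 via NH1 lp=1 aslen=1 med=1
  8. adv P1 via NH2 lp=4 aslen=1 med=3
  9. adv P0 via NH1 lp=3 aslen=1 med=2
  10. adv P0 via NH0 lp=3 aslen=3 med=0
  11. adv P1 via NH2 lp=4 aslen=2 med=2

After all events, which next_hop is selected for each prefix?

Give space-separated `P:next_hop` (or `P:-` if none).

Answer: P0:NH2 P1:NH0

Derivation:
Op 1: best P0=NH2 P1=-
Op 2: best P0=NH2 P1=-
Op 3: best P0=NH2 P1=NH0
Op 4: best P0=NH2 P1=NH0
Op 5: best P0=NH2 P1=NH0
Op 6: best P0=NH2 P1=NH0
Op 7: best P0=NH2 P1=NH0
Op 8: best P0=NH2 P1=NH0
Op 9: best P0=NH2 P1=NH0
Op 10: best P0=NH2 P1=NH0
Op 11: best P0=NH2 P1=NH0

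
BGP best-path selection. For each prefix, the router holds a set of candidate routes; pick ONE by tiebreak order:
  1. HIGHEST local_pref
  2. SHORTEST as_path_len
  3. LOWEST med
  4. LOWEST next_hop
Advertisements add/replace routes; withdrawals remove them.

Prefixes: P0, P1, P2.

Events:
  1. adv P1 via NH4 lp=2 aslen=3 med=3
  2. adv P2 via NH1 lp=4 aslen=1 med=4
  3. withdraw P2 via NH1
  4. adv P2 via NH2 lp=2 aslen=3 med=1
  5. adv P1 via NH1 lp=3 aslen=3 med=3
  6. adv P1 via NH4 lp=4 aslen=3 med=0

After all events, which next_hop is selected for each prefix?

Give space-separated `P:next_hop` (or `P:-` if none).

Answer: P0:- P1:NH4 P2:NH2

Derivation:
Op 1: best P0=- P1=NH4 P2=-
Op 2: best P0=- P1=NH4 P2=NH1
Op 3: best P0=- P1=NH4 P2=-
Op 4: best P0=- P1=NH4 P2=NH2
Op 5: best P0=- P1=NH1 P2=NH2
Op 6: best P0=- P1=NH4 P2=NH2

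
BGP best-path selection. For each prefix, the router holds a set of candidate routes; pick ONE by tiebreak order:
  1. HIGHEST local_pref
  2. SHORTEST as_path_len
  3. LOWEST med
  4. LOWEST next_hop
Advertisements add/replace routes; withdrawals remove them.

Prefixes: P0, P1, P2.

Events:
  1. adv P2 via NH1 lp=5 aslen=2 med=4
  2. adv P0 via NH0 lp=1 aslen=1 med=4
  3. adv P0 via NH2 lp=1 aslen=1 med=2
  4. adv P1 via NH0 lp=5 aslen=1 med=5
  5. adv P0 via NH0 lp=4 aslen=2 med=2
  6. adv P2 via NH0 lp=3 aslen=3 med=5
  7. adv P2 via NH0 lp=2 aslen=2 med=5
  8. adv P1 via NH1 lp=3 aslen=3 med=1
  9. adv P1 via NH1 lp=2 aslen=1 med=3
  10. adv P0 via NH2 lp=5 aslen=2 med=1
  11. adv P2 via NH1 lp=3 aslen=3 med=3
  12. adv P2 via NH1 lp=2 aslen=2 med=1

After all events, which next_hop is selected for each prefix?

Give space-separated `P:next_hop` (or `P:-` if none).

Answer: P0:NH2 P1:NH0 P2:NH1

Derivation:
Op 1: best P0=- P1=- P2=NH1
Op 2: best P0=NH0 P1=- P2=NH1
Op 3: best P0=NH2 P1=- P2=NH1
Op 4: best P0=NH2 P1=NH0 P2=NH1
Op 5: best P0=NH0 P1=NH0 P2=NH1
Op 6: best P0=NH0 P1=NH0 P2=NH1
Op 7: best P0=NH0 P1=NH0 P2=NH1
Op 8: best P0=NH0 P1=NH0 P2=NH1
Op 9: best P0=NH0 P1=NH0 P2=NH1
Op 10: best P0=NH2 P1=NH0 P2=NH1
Op 11: best P0=NH2 P1=NH0 P2=NH1
Op 12: best P0=NH2 P1=NH0 P2=NH1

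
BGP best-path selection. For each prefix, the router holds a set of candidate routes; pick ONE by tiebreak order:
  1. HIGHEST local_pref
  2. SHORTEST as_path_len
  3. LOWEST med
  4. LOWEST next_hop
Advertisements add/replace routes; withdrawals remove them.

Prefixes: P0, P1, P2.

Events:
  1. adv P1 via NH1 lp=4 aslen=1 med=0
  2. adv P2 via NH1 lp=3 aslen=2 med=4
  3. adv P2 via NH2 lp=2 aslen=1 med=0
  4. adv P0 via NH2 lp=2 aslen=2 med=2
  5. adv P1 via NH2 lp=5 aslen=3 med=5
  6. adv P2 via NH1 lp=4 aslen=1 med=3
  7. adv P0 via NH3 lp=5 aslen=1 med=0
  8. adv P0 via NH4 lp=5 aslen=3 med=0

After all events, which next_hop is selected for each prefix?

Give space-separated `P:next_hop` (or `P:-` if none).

Answer: P0:NH3 P1:NH2 P2:NH1

Derivation:
Op 1: best P0=- P1=NH1 P2=-
Op 2: best P0=- P1=NH1 P2=NH1
Op 3: best P0=- P1=NH1 P2=NH1
Op 4: best P0=NH2 P1=NH1 P2=NH1
Op 5: best P0=NH2 P1=NH2 P2=NH1
Op 6: best P0=NH2 P1=NH2 P2=NH1
Op 7: best P0=NH3 P1=NH2 P2=NH1
Op 8: best P0=NH3 P1=NH2 P2=NH1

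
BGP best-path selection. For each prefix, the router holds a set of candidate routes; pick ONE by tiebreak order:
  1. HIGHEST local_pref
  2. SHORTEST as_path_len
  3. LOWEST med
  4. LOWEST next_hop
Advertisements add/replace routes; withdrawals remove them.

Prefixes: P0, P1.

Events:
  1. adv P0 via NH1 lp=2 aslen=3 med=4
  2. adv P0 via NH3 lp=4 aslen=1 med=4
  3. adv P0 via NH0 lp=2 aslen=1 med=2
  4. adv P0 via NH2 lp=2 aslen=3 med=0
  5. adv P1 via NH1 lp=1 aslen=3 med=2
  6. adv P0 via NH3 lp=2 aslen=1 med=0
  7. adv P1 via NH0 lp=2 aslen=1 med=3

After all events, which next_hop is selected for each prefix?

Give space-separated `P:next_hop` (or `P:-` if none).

Op 1: best P0=NH1 P1=-
Op 2: best P0=NH3 P1=-
Op 3: best P0=NH3 P1=-
Op 4: best P0=NH3 P1=-
Op 5: best P0=NH3 P1=NH1
Op 6: best P0=NH3 P1=NH1
Op 7: best P0=NH3 P1=NH0

Answer: P0:NH3 P1:NH0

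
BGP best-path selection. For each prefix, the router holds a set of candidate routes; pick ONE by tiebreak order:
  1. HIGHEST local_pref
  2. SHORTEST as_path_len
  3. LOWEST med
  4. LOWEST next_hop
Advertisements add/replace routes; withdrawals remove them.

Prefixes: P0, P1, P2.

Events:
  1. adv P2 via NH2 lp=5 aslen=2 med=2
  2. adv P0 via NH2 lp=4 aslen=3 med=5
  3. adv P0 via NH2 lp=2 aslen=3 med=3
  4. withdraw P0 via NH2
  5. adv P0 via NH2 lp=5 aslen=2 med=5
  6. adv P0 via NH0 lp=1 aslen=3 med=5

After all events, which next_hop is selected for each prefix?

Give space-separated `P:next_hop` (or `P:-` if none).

Answer: P0:NH2 P1:- P2:NH2

Derivation:
Op 1: best P0=- P1=- P2=NH2
Op 2: best P0=NH2 P1=- P2=NH2
Op 3: best P0=NH2 P1=- P2=NH2
Op 4: best P0=- P1=- P2=NH2
Op 5: best P0=NH2 P1=- P2=NH2
Op 6: best P0=NH2 P1=- P2=NH2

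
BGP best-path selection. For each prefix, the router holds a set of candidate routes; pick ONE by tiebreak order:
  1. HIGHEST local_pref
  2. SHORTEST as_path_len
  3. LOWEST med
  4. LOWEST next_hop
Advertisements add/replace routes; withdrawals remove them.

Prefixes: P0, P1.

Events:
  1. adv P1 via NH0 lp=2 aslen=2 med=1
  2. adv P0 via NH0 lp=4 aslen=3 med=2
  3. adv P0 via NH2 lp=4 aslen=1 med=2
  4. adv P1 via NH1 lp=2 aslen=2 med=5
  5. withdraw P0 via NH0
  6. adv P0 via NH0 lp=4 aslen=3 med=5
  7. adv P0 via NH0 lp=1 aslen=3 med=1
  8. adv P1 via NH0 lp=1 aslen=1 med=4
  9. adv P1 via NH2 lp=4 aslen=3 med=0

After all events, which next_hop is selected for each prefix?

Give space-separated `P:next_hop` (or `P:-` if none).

Answer: P0:NH2 P1:NH2

Derivation:
Op 1: best P0=- P1=NH0
Op 2: best P0=NH0 P1=NH0
Op 3: best P0=NH2 P1=NH0
Op 4: best P0=NH2 P1=NH0
Op 5: best P0=NH2 P1=NH0
Op 6: best P0=NH2 P1=NH0
Op 7: best P0=NH2 P1=NH0
Op 8: best P0=NH2 P1=NH1
Op 9: best P0=NH2 P1=NH2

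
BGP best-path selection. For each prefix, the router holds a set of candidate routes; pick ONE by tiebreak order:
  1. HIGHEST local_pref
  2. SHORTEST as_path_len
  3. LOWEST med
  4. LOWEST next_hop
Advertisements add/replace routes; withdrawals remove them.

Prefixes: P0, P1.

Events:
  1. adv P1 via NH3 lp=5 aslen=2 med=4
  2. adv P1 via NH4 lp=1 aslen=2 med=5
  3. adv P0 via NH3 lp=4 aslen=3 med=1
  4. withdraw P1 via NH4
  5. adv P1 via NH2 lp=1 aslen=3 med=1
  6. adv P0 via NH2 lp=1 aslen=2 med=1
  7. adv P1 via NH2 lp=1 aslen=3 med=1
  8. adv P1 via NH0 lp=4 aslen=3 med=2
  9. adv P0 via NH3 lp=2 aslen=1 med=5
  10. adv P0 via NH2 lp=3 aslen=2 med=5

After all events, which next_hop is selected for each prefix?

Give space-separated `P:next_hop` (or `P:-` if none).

Op 1: best P0=- P1=NH3
Op 2: best P0=- P1=NH3
Op 3: best P0=NH3 P1=NH3
Op 4: best P0=NH3 P1=NH3
Op 5: best P0=NH3 P1=NH3
Op 6: best P0=NH3 P1=NH3
Op 7: best P0=NH3 P1=NH3
Op 8: best P0=NH3 P1=NH3
Op 9: best P0=NH3 P1=NH3
Op 10: best P0=NH2 P1=NH3

Answer: P0:NH2 P1:NH3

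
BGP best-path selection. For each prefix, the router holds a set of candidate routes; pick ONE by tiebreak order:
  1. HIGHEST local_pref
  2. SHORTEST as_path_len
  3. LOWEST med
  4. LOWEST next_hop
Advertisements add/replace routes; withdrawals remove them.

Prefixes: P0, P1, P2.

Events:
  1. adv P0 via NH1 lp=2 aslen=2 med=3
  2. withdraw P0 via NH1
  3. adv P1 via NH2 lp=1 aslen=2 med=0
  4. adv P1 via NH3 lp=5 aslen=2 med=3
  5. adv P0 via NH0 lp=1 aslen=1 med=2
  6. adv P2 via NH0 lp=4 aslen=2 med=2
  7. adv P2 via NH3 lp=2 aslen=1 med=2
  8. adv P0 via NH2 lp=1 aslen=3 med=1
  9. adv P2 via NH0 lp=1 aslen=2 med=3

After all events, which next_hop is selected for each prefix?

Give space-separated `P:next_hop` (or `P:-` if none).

Op 1: best P0=NH1 P1=- P2=-
Op 2: best P0=- P1=- P2=-
Op 3: best P0=- P1=NH2 P2=-
Op 4: best P0=- P1=NH3 P2=-
Op 5: best P0=NH0 P1=NH3 P2=-
Op 6: best P0=NH0 P1=NH3 P2=NH0
Op 7: best P0=NH0 P1=NH3 P2=NH0
Op 8: best P0=NH0 P1=NH3 P2=NH0
Op 9: best P0=NH0 P1=NH3 P2=NH3

Answer: P0:NH0 P1:NH3 P2:NH3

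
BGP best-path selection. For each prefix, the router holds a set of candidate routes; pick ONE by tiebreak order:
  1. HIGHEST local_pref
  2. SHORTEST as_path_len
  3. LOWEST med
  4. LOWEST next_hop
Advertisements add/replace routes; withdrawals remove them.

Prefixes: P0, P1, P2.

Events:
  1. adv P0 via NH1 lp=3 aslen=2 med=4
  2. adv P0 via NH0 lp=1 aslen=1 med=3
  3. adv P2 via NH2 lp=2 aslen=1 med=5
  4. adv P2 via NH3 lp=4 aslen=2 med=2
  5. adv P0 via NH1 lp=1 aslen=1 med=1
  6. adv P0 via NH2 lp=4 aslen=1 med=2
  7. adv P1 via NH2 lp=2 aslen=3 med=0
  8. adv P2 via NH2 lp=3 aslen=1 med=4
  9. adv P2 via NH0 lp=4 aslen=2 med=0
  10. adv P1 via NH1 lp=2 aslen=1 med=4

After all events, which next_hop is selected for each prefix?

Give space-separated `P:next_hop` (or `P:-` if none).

Answer: P0:NH2 P1:NH1 P2:NH0

Derivation:
Op 1: best P0=NH1 P1=- P2=-
Op 2: best P0=NH1 P1=- P2=-
Op 3: best P0=NH1 P1=- P2=NH2
Op 4: best P0=NH1 P1=- P2=NH3
Op 5: best P0=NH1 P1=- P2=NH3
Op 6: best P0=NH2 P1=- P2=NH3
Op 7: best P0=NH2 P1=NH2 P2=NH3
Op 8: best P0=NH2 P1=NH2 P2=NH3
Op 9: best P0=NH2 P1=NH2 P2=NH0
Op 10: best P0=NH2 P1=NH1 P2=NH0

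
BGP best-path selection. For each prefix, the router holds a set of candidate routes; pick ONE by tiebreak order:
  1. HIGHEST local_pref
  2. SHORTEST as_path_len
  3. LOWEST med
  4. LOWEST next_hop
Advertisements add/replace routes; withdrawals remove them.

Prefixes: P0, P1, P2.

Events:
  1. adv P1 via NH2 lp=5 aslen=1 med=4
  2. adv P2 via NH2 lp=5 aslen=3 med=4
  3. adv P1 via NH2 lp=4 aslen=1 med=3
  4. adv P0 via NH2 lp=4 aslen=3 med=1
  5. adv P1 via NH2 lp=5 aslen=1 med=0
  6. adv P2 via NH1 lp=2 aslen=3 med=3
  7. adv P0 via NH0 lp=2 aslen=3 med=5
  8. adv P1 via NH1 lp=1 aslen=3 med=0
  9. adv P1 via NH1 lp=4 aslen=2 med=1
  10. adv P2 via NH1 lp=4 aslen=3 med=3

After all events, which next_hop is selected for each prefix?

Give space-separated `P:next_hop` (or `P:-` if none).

Op 1: best P0=- P1=NH2 P2=-
Op 2: best P0=- P1=NH2 P2=NH2
Op 3: best P0=- P1=NH2 P2=NH2
Op 4: best P0=NH2 P1=NH2 P2=NH2
Op 5: best P0=NH2 P1=NH2 P2=NH2
Op 6: best P0=NH2 P1=NH2 P2=NH2
Op 7: best P0=NH2 P1=NH2 P2=NH2
Op 8: best P0=NH2 P1=NH2 P2=NH2
Op 9: best P0=NH2 P1=NH2 P2=NH2
Op 10: best P0=NH2 P1=NH2 P2=NH2

Answer: P0:NH2 P1:NH2 P2:NH2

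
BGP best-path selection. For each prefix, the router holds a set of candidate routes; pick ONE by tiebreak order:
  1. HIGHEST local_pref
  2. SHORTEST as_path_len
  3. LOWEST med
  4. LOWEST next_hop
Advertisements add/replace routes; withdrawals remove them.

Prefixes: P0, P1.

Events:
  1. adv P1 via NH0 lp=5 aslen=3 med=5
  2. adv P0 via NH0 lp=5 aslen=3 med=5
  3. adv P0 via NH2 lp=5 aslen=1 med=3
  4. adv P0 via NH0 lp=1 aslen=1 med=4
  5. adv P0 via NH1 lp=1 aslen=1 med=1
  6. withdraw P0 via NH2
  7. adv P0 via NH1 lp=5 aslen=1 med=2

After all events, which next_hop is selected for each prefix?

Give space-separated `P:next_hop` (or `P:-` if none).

Op 1: best P0=- P1=NH0
Op 2: best P0=NH0 P1=NH0
Op 3: best P0=NH2 P1=NH0
Op 4: best P0=NH2 P1=NH0
Op 5: best P0=NH2 P1=NH0
Op 6: best P0=NH1 P1=NH0
Op 7: best P0=NH1 P1=NH0

Answer: P0:NH1 P1:NH0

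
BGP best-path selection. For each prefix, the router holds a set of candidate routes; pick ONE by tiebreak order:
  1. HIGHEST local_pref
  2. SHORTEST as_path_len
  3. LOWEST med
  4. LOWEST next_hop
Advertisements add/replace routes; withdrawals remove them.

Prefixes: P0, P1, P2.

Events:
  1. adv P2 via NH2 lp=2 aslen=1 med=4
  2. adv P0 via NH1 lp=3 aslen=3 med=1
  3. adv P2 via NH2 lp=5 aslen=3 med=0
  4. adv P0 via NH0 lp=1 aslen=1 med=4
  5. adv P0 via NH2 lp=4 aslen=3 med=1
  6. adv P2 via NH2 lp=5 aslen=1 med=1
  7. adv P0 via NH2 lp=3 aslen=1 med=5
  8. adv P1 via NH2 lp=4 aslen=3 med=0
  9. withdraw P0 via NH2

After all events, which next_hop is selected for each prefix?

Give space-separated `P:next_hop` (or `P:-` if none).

Op 1: best P0=- P1=- P2=NH2
Op 2: best P0=NH1 P1=- P2=NH2
Op 3: best P0=NH1 P1=- P2=NH2
Op 4: best P0=NH1 P1=- P2=NH2
Op 5: best P0=NH2 P1=- P2=NH2
Op 6: best P0=NH2 P1=- P2=NH2
Op 7: best P0=NH2 P1=- P2=NH2
Op 8: best P0=NH2 P1=NH2 P2=NH2
Op 9: best P0=NH1 P1=NH2 P2=NH2

Answer: P0:NH1 P1:NH2 P2:NH2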